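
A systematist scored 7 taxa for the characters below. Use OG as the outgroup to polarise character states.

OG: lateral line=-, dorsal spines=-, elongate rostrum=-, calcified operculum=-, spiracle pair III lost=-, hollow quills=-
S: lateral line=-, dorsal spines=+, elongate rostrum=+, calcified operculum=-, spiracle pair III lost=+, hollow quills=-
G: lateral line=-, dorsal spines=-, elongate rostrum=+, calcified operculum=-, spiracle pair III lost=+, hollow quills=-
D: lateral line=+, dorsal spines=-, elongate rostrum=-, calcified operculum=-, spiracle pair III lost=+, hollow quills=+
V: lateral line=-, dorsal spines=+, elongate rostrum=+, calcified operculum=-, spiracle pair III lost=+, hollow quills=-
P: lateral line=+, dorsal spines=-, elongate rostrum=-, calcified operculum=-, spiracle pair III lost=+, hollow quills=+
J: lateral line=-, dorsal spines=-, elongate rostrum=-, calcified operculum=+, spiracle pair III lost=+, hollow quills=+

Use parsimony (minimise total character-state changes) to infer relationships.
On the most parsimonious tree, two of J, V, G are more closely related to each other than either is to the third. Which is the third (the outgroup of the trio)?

The outgroup has state '-' for every character, so '+' is the derived state throughout.
lateral line: derived state '+' in D and P only — synapomorphy for {D, P}.
dorsal spines (derived state '+') is shared by S and V — a synapomorphy uniting that clade.
elongate rostrum: derived state '+' in G, S, and V only — synapomorphy for {G, S, V}.
calcified operculum (derived state '+') is unique to J (autapomorphy; uninformative for grouping).
All ingroup taxa share the derived state '+' for spiracle pair III lost; it defines the ingroup but does not resolve relationships within it.
hollow quills: derived state '+' in D, J, and P only — synapomorphy for {D, J, P}.
Most parsimonious ingroup topology: (((S,V),G),((D,P),J)).
G and V share a more recent common ancestor with each other than either does with J, so J is the least closely related of the three.

J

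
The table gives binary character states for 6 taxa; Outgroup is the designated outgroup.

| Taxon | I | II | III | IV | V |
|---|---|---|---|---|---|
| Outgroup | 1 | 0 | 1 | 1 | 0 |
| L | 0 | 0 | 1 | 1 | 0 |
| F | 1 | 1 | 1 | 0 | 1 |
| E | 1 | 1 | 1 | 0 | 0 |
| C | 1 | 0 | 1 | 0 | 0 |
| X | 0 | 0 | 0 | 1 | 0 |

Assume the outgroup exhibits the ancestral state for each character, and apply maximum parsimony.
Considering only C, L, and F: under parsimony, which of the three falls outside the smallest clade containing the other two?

L

Character polarity is set by the outgroup: the derived state is whichever differs from the outgroup's state, so for I, III, IV the derived state is '0', and for the remaining characters it is '1'.
I (derived state '0') is shared by L and X — a synapomorphy uniting that clade.
Only E and F show the derived state '1' for II, supporting them as a clade.
III (derived state '0') is unique to X (autapomorphy; uninformative for grouping).
Only C, E, and F show the derived state '0' for IV, supporting them as a clade.
V (derived state '1') is unique to F (autapomorphy; uninformative for grouping).
Most parsimonious ingroup topology: ((L,X),((F,E),C)).
F and C share a more recent common ancestor with each other than either does with L, so L is the least closely related of the three.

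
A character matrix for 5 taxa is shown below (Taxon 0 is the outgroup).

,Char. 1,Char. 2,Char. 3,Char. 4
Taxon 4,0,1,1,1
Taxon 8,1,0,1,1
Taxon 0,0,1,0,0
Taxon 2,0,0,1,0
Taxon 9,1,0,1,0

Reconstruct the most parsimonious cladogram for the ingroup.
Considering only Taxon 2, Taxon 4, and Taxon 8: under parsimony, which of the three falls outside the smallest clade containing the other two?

Taxon 4

Character polarity is set by the outgroup: the derived state is whichever differs from the outgroup's state, so for Char. 2 the derived state is '0', and for the remaining characters it is '1'.
Char. 1 (derived state '1') is shared by Taxon 8 and Taxon 9 — a synapomorphy uniting that clade.
Only Taxon 2, Taxon 8, and Taxon 9 show the derived state '0' for Char. 2, supporting them as a clade.
All ingroup taxa share the derived state '1' for Char. 3; it defines the ingroup but does not resolve relationships within it.
Char. 4 (state '1') occurs in Taxon 4 and Taxon 8 but conflicts with the nesting implied by the other characters — most parsimoniously interpreted as homoplasy.
Most parsimonious ingroup topology: (Taxon 4,(Taxon 2,(Taxon 9,Taxon 8))).
Taxon 2 and Taxon 8 share a more recent common ancestor with each other than either does with Taxon 4, so Taxon 4 is the least closely related of the three.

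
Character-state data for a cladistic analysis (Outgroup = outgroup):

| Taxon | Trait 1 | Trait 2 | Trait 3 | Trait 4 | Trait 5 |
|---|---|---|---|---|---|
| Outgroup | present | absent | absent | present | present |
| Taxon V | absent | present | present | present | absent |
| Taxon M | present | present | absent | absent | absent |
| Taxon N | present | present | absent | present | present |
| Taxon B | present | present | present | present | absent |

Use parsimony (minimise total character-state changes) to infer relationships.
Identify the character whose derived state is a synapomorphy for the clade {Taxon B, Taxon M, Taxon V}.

Trait 5

Character polarity is set by the outgroup: the derived state is whichever differs from the outgroup's state, so for Trait 1, Trait 4, Trait 5 the derived state is 'absent', and for the remaining characters it is 'present'.
Trait 1 (derived state 'absent') is unique to Taxon V (autapomorphy; uninformative for grouping).
Trait 2 (derived state 'present') is shared by all ingroup taxa — unites the whole ingroup.
Trait 3 (derived state 'present') is shared by Taxon B and Taxon V — a synapomorphy uniting that clade.
Trait 4 (derived state 'absent') is unique to Taxon M (autapomorphy; uninformative for grouping).
Only Taxon B, Taxon M, and Taxon V show the derived state 'absent' for Trait 5, supporting them as a clade.
Most parsimonious ingroup topology: (((Taxon V,Taxon B),Taxon M),Taxon N).
The clade {Taxon B, Taxon M, Taxon V} is supported by Trait 5: its derived state 'absent' occurs in exactly those taxa and in no other taxon (including the outgroup).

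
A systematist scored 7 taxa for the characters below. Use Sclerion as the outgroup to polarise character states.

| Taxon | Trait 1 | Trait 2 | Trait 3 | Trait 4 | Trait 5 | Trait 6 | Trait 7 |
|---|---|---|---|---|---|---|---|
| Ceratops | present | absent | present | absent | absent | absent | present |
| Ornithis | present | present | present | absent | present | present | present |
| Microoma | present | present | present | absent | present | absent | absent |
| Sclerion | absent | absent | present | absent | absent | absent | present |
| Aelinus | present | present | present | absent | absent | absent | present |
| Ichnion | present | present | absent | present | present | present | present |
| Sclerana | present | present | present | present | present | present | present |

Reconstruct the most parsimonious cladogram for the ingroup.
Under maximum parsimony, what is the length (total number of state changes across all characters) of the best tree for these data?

Character polarity is set by the outgroup: the derived state is whichever differs from the outgroup's state, so for Trait 3, Trait 7 the derived state is 'absent', and for the remaining characters it is 'present'.
All ingroup taxa share the derived state 'present' for Trait 1; it defines the ingroup but does not resolve relationships within it.
Trait 2 (derived state 'present') is shared by Aelinus, Ichnion, Microoma, Ornithis, and Sclerana — a synapomorphy uniting that clade.
Trait 3 (derived state 'absent') is unique to Ichnion (autapomorphy; uninformative for grouping).
Trait 4: derived state 'present' in Ichnion and Sclerana only — synapomorphy for {Ichnion, Sclerana}.
Only Ichnion, Microoma, Ornithis, and Sclerana show the derived state 'present' for Trait 5, supporting them as a clade.
Trait 6 (derived state 'present') is shared by Ichnion, Ornithis, and Sclerana — a synapomorphy uniting that clade.
Trait 7 (derived state 'absent') is unique to Microoma (autapomorphy; uninformative for grouping).
Most parsimonious ingroup topology: (Ceratops,((((Ichnion,Sclerana),Ornithis),Microoma),Aelinus)).
Changes per character on this tree: Trait 1: 1; Trait 2: 1; Trait 3: 1; Trait 4: 1; Trait 5: 1; Trait 6: 1; Trait 7: 1.
Total = 7.

7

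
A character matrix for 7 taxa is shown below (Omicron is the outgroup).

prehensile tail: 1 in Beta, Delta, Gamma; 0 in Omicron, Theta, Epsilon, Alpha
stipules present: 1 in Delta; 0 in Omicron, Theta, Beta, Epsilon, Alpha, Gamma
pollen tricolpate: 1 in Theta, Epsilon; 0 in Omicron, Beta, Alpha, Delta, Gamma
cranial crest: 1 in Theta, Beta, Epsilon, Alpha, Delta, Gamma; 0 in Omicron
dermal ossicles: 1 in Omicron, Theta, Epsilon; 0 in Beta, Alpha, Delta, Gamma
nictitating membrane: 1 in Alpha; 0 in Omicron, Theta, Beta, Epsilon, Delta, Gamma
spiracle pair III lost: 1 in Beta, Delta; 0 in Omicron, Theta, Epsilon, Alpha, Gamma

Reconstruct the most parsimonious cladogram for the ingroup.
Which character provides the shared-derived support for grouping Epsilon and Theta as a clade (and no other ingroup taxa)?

Character polarity is set by the outgroup: the derived state is whichever differs from the outgroup's state, so for dermal ossicles the derived state is '0', and for the remaining characters it is '1'.
Only Beta, Delta, and Gamma show the derived state '1' for prehensile tail, supporting them as a clade.
stipules present: derived state '1' in Delta only — an autapomorphy, so it tells us nothing about relationships among taxa.
pollen tricolpate: derived state '1' in Epsilon and Theta only — synapomorphy for {Epsilon, Theta}.
cranial crest (derived state '1') is shared by all ingroup taxa — unites the whole ingroup.
dermal ossicles: derived state '0' in Alpha, Beta, Delta, and Gamma only — synapomorphy for {Alpha, Beta, Delta, Gamma}.
nictitating membrane (derived state '1') is unique to Alpha (autapomorphy; uninformative for grouping).
Only Beta and Delta show the derived state '1' for spiracle pair III lost, supporting them as a clade.
Most parsimonious ingroup topology: ((Theta,Epsilon),(((Beta,Delta),Gamma),Alpha)).
The clade {Epsilon, Theta} is supported by pollen tricolpate: its derived state '1' occurs in exactly those taxa and in no other taxon (including the outgroup).

pollen tricolpate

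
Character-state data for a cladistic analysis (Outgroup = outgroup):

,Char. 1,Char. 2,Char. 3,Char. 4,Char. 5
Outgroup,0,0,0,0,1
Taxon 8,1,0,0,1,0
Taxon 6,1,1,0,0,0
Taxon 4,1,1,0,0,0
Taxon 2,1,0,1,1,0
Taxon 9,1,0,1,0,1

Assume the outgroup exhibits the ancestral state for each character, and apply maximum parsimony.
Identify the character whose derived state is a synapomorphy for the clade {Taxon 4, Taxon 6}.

Character polarity is set by the outgroup: the derived state is whichever differs from the outgroup's state, so for Char. 5 the derived state is '0', and for the remaining characters it is '1'.
Char. 1 (derived state '1') is shared by all ingroup taxa — unites the whole ingroup.
Char. 2 (derived state '1') is shared by Taxon 4 and Taxon 6 — a synapomorphy uniting that clade.
Char. 3 (state '1') occurs in Taxon 2 and Taxon 9 but conflicts with the nesting implied by the other characters — most parsimoniously interpreted as homoplasy.
Char. 4: derived state '1' in Taxon 2 and Taxon 8 only — synapomorphy for {Taxon 2, Taxon 8}.
Char. 5 (derived state '0') is shared by Taxon 2, Taxon 4, Taxon 6, and Taxon 8 — a synapomorphy uniting that clade.
Most parsimonious ingroup topology: (((Taxon 8,Taxon 2),(Taxon 6,Taxon 4)),Taxon 9).
The clade {Taxon 4, Taxon 6} is supported by Char. 2: its derived state '1' occurs in exactly those taxa and in no other taxon (including the outgroup).

Char. 2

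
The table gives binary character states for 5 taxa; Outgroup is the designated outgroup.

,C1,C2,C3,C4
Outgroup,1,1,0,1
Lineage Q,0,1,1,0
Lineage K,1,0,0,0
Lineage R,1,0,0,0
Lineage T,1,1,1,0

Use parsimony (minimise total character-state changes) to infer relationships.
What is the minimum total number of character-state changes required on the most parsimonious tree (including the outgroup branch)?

4

Character polarity is set by the outgroup: the derived state is whichever differs from the outgroup's state, so for C1, C2, C4 the derived state is '0', and for the remaining characters it is '1'.
C1 (derived state '0') is unique to Lineage Q (autapomorphy; uninformative for grouping).
C2: derived state '0' in Lineage K and Lineage R only — synapomorphy for {Lineage K, Lineage R}.
C3 (derived state '1') is shared by Lineage Q and Lineage T — a synapomorphy uniting that clade.
C4 (derived state '0') is shared by all ingroup taxa — unites the whole ingroup.
Most parsimonious ingroup topology: ((Lineage Q,Lineage T),(Lineage K,Lineage R)).
Changes per character on this tree: C1: 1; C2: 1; C3: 1; C4: 1.
Total = 4.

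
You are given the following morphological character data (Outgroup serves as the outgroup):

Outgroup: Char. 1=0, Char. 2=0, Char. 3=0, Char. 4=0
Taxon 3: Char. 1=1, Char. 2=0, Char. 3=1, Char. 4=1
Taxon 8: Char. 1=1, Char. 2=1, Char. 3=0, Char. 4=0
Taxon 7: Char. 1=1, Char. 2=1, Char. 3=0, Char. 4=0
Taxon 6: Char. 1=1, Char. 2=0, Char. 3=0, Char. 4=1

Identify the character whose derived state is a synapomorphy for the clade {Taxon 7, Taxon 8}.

Char. 2

The outgroup has state '0' for every character, so '1' is the derived state throughout.
All ingroup taxa share the derived state '1' for Char. 1; it defines the ingroup but does not resolve relationships within it.
Char. 2 (derived state '1') is shared by Taxon 7 and Taxon 8 — a synapomorphy uniting that clade.
Char. 3: derived state '1' in Taxon 3 only — an autapomorphy, so it tells us nothing about relationships among taxa.
Char. 4: derived state '1' in Taxon 3 and Taxon 6 only — synapomorphy for {Taxon 3, Taxon 6}.
Most parsimonious ingroup topology: ((Taxon 3,Taxon 6),(Taxon 8,Taxon 7)).
The clade {Taxon 7, Taxon 8} is supported by Char. 2: its derived state '1' occurs in exactly those taxa and in no other taxon (including the outgroup).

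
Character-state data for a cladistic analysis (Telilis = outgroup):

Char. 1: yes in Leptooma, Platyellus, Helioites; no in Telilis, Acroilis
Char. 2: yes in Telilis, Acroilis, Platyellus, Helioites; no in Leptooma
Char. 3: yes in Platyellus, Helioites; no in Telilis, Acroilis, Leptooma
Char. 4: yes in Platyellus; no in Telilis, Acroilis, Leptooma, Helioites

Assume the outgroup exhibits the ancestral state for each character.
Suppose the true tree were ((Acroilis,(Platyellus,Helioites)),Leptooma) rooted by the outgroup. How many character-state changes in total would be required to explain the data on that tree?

5

Map each character onto ((Acroilis,(Platyellus,Helioites)),Leptooma) (rooted by Telilis) and count the minimum state changes it requires (Fitch parsimony):
Char. 1: 2; Char. 2: 1; Char. 3: 1; Char. 4: 1.
Total tree length = 5.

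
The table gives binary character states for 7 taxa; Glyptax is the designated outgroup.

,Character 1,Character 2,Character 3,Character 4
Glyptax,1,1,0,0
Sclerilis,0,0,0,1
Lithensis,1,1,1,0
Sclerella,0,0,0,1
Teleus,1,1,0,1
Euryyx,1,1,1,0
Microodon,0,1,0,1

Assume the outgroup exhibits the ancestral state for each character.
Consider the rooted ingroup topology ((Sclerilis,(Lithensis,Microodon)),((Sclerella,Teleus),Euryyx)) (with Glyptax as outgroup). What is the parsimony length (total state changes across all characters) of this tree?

10

Map each character onto ((Sclerilis,(Lithensis,Microodon)),((Sclerella,Teleus),Euryyx)) (rooted by Glyptax) and count the minimum state changes it requires (Fitch parsimony):
Character 1: 3; Character 2: 2; Character 3: 2; Character 4: 3.
Total tree length = 10.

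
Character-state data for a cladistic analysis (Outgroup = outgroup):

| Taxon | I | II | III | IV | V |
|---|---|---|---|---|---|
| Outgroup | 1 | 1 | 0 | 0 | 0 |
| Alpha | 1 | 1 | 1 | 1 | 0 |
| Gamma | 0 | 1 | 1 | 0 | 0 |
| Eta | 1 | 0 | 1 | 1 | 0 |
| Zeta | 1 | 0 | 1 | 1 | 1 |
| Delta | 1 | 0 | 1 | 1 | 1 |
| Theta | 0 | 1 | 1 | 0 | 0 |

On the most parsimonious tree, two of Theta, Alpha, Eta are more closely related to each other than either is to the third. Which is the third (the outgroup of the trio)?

Theta

Character polarity is set by the outgroup: the derived state is whichever differs from the outgroup's state, so for I, II the derived state is '0', and for the remaining characters it is '1'.
I: derived state '0' in Gamma and Theta only — synapomorphy for {Gamma, Theta}.
Only Delta, Eta, and Zeta show the derived state '0' for II, supporting them as a clade.
All ingroup taxa share the derived state '1' for III; it defines the ingroup but does not resolve relationships within it.
IV: derived state '1' in Alpha, Delta, Eta, and Zeta only — synapomorphy for {Alpha, Delta, Eta, Zeta}.
V (derived state '1') is shared by Delta and Zeta — a synapomorphy uniting that clade.
Most parsimonious ingroup topology: ((Alpha,(Eta,(Zeta,Delta))),(Gamma,Theta)).
Eta and Alpha share a more recent common ancestor with each other than either does with Theta, so Theta is the least closely related of the three.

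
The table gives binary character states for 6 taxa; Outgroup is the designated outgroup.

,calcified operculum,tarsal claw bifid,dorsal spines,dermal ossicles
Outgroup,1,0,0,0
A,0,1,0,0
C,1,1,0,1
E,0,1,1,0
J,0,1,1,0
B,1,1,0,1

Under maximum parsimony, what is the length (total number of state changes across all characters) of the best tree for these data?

4

Character polarity is set by the outgroup: the derived state is whichever differs from the outgroup's state, so for calcified operculum the derived state is '0', and for the remaining characters it is '1'.
calcified operculum (derived state '0') is shared by A, E, and J — a synapomorphy uniting that clade.
All ingroup taxa share the derived state '1' for tarsal claw bifid; it defines the ingroup but does not resolve relationships within it.
dorsal spines: derived state '1' in E and J only — synapomorphy for {E, J}.
dermal ossicles (derived state '1') is shared by B and C — a synapomorphy uniting that clade.
Most parsimonious ingroup topology: ((A,(E,J)),(C,B)).
Changes per character on this tree: calcified operculum: 1; tarsal claw bifid: 1; dorsal spines: 1; dermal ossicles: 1.
Total = 4.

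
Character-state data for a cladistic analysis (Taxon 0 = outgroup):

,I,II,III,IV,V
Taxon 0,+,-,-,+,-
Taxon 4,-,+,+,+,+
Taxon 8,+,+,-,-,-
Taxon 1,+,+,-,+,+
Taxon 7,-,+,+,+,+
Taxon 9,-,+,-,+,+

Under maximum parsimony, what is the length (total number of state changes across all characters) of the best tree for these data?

5

Character polarity is set by the outgroup: the derived state is whichever differs from the outgroup's state, so for I, IV the derived state is '-', and for the remaining characters it is '+'.
I (derived state '-') is shared by Taxon 4, Taxon 7, and Taxon 9 — a synapomorphy uniting that clade.
All ingroup taxa share the derived state '+' for II; it defines the ingroup but does not resolve relationships within it.
III (derived state '+') is shared by Taxon 4 and Taxon 7 — a synapomorphy uniting that clade.
IV: derived state '-' in Taxon 8 only — an autapomorphy, so it tells us nothing about relationships among taxa.
V: derived state '+' in Taxon 1, Taxon 4, Taxon 7, and Taxon 9 only — synapomorphy for {Taxon 1, Taxon 4, Taxon 7, Taxon 9}.
Most parsimonious ingroup topology: ((((Taxon 4,Taxon 7),Taxon 9),Taxon 1),Taxon 8).
Changes per character on this tree: I: 1; II: 1; III: 1; IV: 1; V: 1.
Total = 5.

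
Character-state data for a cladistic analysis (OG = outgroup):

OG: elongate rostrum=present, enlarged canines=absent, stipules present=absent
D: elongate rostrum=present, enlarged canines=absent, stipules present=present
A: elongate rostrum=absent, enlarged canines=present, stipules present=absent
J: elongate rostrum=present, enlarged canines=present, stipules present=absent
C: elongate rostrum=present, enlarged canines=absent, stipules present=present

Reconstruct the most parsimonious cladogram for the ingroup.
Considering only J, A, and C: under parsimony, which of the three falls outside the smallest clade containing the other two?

C

Character polarity is set by the outgroup: the derived state is whichever differs from the outgroup's state, so for elongate rostrum the derived state is 'absent', and for the remaining characters it is 'present'.
elongate rostrum (derived state 'absent') is unique to A (autapomorphy; uninformative for grouping).
enlarged canines: derived state 'present' in A and J only — synapomorphy for {A, J}.
Only C and D show the derived state 'present' for stipules present, supporting them as a clade.
Most parsimonious ingroup topology: ((D,C),(A,J)).
J and A share a more recent common ancestor with each other than either does with C, so C is the least closely related of the three.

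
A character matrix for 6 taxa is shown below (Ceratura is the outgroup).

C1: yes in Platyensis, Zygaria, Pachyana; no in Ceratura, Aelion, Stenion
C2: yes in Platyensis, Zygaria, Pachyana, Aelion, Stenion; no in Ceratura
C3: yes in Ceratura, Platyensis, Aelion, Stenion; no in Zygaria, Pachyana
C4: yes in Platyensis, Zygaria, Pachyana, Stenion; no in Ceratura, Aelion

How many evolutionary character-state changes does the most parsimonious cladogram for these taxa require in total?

4

Character polarity is set by the outgroup: the derived state is whichever differs from the outgroup's state, so for C3 the derived state is 'no', and for the remaining characters it is 'yes'.
C1: derived state 'yes' in Pachyana, Platyensis, and Zygaria only — synapomorphy for {Pachyana, Platyensis, Zygaria}.
C2 (derived state 'yes') is shared by all ingroup taxa — unites the whole ingroup.
C3: derived state 'no' in Pachyana and Zygaria only — synapomorphy for {Pachyana, Zygaria}.
C4: derived state 'yes' in Pachyana, Platyensis, Stenion, and Zygaria only — synapomorphy for {Pachyana, Platyensis, Stenion, Zygaria}.
Most parsimonious ingroup topology: (((Platyensis,(Zygaria,Pachyana)),Stenion),Aelion).
Changes per character on this tree: C1: 1; C2: 1; C3: 1; C4: 1.
Total = 4.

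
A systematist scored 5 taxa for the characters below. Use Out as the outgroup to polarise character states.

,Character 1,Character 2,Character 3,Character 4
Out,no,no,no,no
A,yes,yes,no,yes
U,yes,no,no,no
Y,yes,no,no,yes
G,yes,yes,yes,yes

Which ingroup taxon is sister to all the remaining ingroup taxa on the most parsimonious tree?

U

The outgroup has state 'no' for every character, so 'yes' is the derived state throughout.
Character 1 (derived state 'yes') is shared by all ingroup taxa — unites the whole ingroup.
Character 2: derived state 'yes' in A and G only — synapomorphy for {A, G}.
Character 3: derived state 'yes' in G only — an autapomorphy, so it tells us nothing about relationships among taxa.
Character 4 (derived state 'yes') is shared by A, G, and Y — a synapomorphy uniting that clade.
Most parsimonious ingroup topology: (((A,G),Y),U).
U is sister to the clade containing all other ingroup taxa, so it is the earliest-diverging (most basal) ingroup lineage.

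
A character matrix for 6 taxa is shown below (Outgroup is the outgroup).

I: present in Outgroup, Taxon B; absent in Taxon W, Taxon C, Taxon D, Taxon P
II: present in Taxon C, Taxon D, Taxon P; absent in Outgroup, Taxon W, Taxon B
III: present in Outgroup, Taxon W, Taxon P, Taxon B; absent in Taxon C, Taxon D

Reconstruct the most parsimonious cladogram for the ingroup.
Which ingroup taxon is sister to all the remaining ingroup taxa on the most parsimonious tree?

Taxon B

Character polarity is set by the outgroup: the derived state is whichever differs from the outgroup's state, so for I, III the derived state is 'absent', and for the remaining characters it is 'present'.
Only Taxon C, Taxon D, Taxon P, and Taxon W show the derived state 'absent' for I, supporting them as a clade.
Only Taxon C, Taxon D, and Taxon P show the derived state 'present' for II, supporting them as a clade.
III (derived state 'absent') is shared by Taxon C and Taxon D — a synapomorphy uniting that clade.
Most parsimonious ingroup topology: ((Taxon W,((Taxon C,Taxon D),Taxon P)),Taxon B).
Taxon B is sister to the clade containing all other ingroup taxa, so it is the earliest-diverging (most basal) ingroup lineage.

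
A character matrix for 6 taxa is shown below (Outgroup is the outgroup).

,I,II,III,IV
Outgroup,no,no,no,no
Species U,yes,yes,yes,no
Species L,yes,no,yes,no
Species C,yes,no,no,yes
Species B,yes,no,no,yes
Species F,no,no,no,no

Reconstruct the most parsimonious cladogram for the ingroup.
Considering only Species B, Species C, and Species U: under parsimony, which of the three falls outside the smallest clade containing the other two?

Species U

The outgroup has state 'no' for every character, so 'yes' is the derived state throughout.
I: derived state 'yes' in Species B, Species C, Species L, and Species U only — synapomorphy for {Species B, Species C, Species L, Species U}.
II: derived state 'yes' in Species U only — an autapomorphy, so it tells us nothing about relationships among taxa.
Only Species L and Species U show the derived state 'yes' for III, supporting them as a clade.
IV: derived state 'yes' in Species B and Species C only — synapomorphy for {Species B, Species C}.
Most parsimonious ingroup topology: (((Species U,Species L),(Species C,Species B)),Species F).
Species C and Species B share a more recent common ancestor with each other than either does with Species U, so Species U is the least closely related of the three.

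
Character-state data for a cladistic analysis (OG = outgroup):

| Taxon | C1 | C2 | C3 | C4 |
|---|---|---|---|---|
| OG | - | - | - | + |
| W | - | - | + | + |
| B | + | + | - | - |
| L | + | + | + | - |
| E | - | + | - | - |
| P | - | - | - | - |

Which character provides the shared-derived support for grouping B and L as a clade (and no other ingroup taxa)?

Character polarity is set by the outgroup: the derived state is whichever differs from the outgroup's state, so for C4 the derived state is '-', and for the remaining characters it is '+'.
C1 (derived state '+') is shared by B and L — a synapomorphy uniting that clade.
C2: derived state '+' in B, E, and L only — synapomorphy for {B, E, L}.
C3 (state '+') occurs in L and W but conflicts with the nesting implied by the other characters — most parsimoniously interpreted as homoplasy.
Only B, E, L, and P show the derived state '-' for C4, supporting them as a clade.
Most parsimonious ingroup topology: (W,(((B,L),E),P)).
The clade {B, L} is supported by C1: its derived state '+' occurs in exactly those taxa and in no other taxon (including the outgroup).

C1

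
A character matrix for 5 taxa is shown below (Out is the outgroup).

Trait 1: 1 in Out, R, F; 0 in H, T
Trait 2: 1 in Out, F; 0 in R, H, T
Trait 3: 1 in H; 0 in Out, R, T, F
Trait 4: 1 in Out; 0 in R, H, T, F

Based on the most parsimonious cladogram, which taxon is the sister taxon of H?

T

Character polarity is set by the outgroup: the derived state is whichever differs from the outgroup's state, so for Trait 1, Trait 2, Trait 4 the derived state is '0', and for the remaining characters it is '1'.
Trait 1 (derived state '0') is shared by H and T — a synapomorphy uniting that clade.
Only H, R, and T show the derived state '0' for Trait 2, supporting them as a clade.
Trait 3: derived state '1' in H only — an autapomorphy, so it tells us nothing about relationships among taxa.
Trait 4 (derived state '0') is shared by all ingroup taxa — unites the whole ingroup.
Most parsimonious ingroup topology: ((R,(H,T)),F).
H and T form a cherry on this tree, so they are sister taxa.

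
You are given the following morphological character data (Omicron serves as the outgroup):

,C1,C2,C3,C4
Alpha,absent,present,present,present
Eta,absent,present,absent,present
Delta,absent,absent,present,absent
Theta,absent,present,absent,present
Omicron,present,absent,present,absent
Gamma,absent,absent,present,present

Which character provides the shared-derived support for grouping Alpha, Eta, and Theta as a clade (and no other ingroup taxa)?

Character polarity is set by the outgroup: the derived state is whichever differs from the outgroup's state, so for C1, C3 the derived state is 'absent', and for the remaining characters it is 'present'.
All ingroup taxa share the derived state 'absent' for C1; it defines the ingroup but does not resolve relationships within it.
C2 (derived state 'present') is shared by Alpha, Eta, and Theta — a synapomorphy uniting that clade.
C3: derived state 'absent' in Eta and Theta only — synapomorphy for {Eta, Theta}.
Only Alpha, Eta, Gamma, and Theta show the derived state 'present' for C4, supporting them as a clade.
Most parsimonious ingroup topology: (((Alpha,(Eta,Theta)),Gamma),Delta).
The clade {Alpha, Eta, Theta} is supported by C2: its derived state 'present' occurs in exactly those taxa and in no other taxon (including the outgroup).

C2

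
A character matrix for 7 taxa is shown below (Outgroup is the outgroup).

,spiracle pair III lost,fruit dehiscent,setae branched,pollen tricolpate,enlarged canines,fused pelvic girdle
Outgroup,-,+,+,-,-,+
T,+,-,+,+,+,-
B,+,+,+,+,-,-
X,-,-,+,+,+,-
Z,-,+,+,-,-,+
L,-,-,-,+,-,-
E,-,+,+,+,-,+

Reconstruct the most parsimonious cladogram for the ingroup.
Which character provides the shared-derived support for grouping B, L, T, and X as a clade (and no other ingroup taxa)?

Character polarity is set by the outgroup: the derived state is whichever differs from the outgroup's state, so for fruit dehiscent, setae branched, fused pelvic girdle the derived state is '-', and for the remaining characters it is '+'.
spiracle pair III lost (state '+') occurs in B and T but conflicts with the nesting implied by the other characters — most parsimoniously interpreted as homoplasy.
fruit dehiscent (derived state '-') is shared by L, T, and X — a synapomorphy uniting that clade.
setae branched (derived state '-') is unique to L (autapomorphy; uninformative for grouping).
Only B, E, L, T, and X show the derived state '+' for pollen tricolpate, supporting them as a clade.
enlarged canines: derived state '+' in T and X only — synapomorphy for {T, X}.
fused pelvic girdle: derived state '-' in B, L, T, and X only — synapomorphy for {B, L, T, X}.
Most parsimonious ingroup topology: (((((T,X),L),B),E),Z).
The clade {B, L, T, X} is supported by fused pelvic girdle: its derived state '-' occurs in exactly those taxa and in no other taxon (including the outgroup).

fused pelvic girdle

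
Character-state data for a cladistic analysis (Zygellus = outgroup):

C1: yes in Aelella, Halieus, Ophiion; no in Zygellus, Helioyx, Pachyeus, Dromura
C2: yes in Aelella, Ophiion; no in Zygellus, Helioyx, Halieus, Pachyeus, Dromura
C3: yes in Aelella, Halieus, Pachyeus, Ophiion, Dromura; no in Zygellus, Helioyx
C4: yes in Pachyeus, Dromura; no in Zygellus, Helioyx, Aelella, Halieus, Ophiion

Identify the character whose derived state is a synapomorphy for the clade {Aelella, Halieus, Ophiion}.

C1

The outgroup has state 'no' for every character, so 'yes' is the derived state throughout.
Only Aelella, Halieus, and Ophiion show the derived state 'yes' for C1, supporting them as a clade.
C2: derived state 'yes' in Aelella and Ophiion only — synapomorphy for {Aelella, Ophiion}.
C3 (derived state 'yes') is shared by Aelella, Dromura, Halieus, Ophiion, and Pachyeus — a synapomorphy uniting that clade.
C4 (derived state 'yes') is shared by Dromura and Pachyeus — a synapomorphy uniting that clade.
Most parsimonious ingroup topology: (Helioyx,(((Aelella,Ophiion),Halieus),(Pachyeus,Dromura))).
The clade {Aelella, Halieus, Ophiion} is supported by C1: its derived state 'yes' occurs in exactly those taxa and in no other taxon (including the outgroup).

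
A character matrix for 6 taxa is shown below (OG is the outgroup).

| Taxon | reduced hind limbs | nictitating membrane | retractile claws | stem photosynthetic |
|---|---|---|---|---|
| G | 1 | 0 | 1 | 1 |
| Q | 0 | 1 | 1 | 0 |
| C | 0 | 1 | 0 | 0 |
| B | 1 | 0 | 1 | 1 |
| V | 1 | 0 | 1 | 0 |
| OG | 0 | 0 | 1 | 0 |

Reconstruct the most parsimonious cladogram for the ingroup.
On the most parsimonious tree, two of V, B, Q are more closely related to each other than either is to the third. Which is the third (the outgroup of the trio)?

Q

Character polarity is set by the outgroup: the derived state is whichever differs from the outgroup's state, so for retractile claws the derived state is '0', and for the remaining characters it is '1'.
Only B, G, and V show the derived state '1' for reduced hind limbs, supporting them as a clade.
nictitating membrane (derived state '1') is shared by C and Q — a synapomorphy uniting that clade.
retractile claws: derived state '0' in C only — an autapomorphy, so it tells us nothing about relationships among taxa.
stem photosynthetic (derived state '1') is shared by B and G — a synapomorphy uniting that clade.
Most parsimonious ingroup topology: ((Q,C),((B,G),V)).
B and V share a more recent common ancestor with each other than either does with Q, so Q is the least closely related of the three.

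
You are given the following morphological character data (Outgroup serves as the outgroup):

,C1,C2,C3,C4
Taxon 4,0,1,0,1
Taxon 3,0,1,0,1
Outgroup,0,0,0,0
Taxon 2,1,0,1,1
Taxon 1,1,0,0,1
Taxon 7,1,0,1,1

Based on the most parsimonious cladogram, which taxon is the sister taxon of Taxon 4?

Taxon 3

The outgroup has state '0' for every character, so '1' is the derived state throughout.
Only Taxon 1, Taxon 2, and Taxon 7 show the derived state '1' for C1, supporting them as a clade.
C2: derived state '1' in Taxon 3 and Taxon 4 only — synapomorphy for {Taxon 3, Taxon 4}.
C3: derived state '1' in Taxon 2 and Taxon 7 only — synapomorphy for {Taxon 2, Taxon 7}.
All ingroup taxa share the derived state '1' for C4; it defines the ingroup but does not resolve relationships within it.
Most parsimonious ingroup topology: ((Taxon 3,Taxon 4),((Taxon 2,Taxon 7),Taxon 1)).
Taxon 4 and Taxon 3 form a cherry on this tree, so they are sister taxa.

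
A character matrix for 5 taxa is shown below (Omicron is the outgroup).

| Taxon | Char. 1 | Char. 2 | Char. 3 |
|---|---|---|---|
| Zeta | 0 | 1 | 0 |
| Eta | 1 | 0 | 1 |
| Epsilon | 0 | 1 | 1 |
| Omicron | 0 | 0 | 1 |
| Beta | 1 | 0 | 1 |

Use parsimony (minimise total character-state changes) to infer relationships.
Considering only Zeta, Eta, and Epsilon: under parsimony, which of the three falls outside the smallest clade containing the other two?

Eta

Character polarity is set by the outgroup: the derived state is whichever differs from the outgroup's state, so for Char. 3 the derived state is '0', and for the remaining characters it is '1'.
Only Beta and Eta show the derived state '1' for Char. 1, supporting them as a clade.
Char. 2 (derived state '1') is shared by Epsilon and Zeta — a synapomorphy uniting that clade.
Char. 3 (derived state '0') is unique to Zeta (autapomorphy; uninformative for grouping).
Most parsimonious ingroup topology: ((Zeta,Epsilon),(Beta,Eta)).
Epsilon and Zeta share a more recent common ancestor with each other than either does with Eta, so Eta is the least closely related of the three.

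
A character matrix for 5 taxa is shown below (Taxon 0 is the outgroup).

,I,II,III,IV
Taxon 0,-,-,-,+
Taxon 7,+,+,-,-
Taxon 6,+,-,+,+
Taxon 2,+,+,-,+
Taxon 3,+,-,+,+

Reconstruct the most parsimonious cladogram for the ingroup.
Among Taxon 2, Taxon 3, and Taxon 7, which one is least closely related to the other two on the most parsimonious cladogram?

Taxon 3

Character polarity is set by the outgroup: the derived state is whichever differs from the outgroup's state, so for IV the derived state is '-', and for the remaining characters it is '+'.
I (derived state '+') is shared by all ingroup taxa — unites the whole ingroup.
II: derived state '+' in Taxon 2 and Taxon 7 only — synapomorphy for {Taxon 2, Taxon 7}.
Only Taxon 3 and Taxon 6 show the derived state '+' for III, supporting them as a clade.
IV (derived state '-') is unique to Taxon 7 (autapomorphy; uninformative for grouping).
Most parsimonious ingroup topology: ((Taxon 7,Taxon 2),(Taxon 3,Taxon 6)).
Taxon 7 and Taxon 2 share a more recent common ancestor with each other than either does with Taxon 3, so Taxon 3 is the least closely related of the three.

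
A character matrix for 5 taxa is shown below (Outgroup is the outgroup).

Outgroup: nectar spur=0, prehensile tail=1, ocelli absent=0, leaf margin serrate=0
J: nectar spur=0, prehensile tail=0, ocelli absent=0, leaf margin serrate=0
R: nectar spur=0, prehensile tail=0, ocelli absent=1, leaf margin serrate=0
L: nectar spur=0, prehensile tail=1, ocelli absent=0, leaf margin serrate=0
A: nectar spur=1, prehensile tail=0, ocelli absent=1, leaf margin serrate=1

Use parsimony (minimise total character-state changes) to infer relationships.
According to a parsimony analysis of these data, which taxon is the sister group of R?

Character polarity is set by the outgroup: the derived state is whichever differs from the outgroup's state, so for prehensile tail the derived state is '0', and for the remaining characters it is '1'.
nectar spur: derived state '1' in A only — an autapomorphy, so it tells us nothing about relationships among taxa.
prehensile tail (derived state '0') is shared by A, J, and R — a synapomorphy uniting that clade.
ocelli absent: derived state '1' in A and R only — synapomorphy for {A, R}.
leaf margin serrate (derived state '1') is unique to A (autapomorphy; uninformative for grouping).
Most parsimonious ingroup topology: ((J,(R,A)),L).
R and A form a cherry on this tree, so they are sister taxa.

A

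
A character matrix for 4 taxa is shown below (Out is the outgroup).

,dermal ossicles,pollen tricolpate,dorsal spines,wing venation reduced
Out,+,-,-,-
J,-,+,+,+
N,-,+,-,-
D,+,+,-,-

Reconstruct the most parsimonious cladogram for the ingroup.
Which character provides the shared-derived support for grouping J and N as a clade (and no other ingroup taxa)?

dermal ossicles

Character polarity is set by the outgroup: the derived state is whichever differs from the outgroup's state, so for dermal ossicles the derived state is '-', and for the remaining characters it is '+'.
dermal ossicles (derived state '-') is shared by J and N — a synapomorphy uniting that clade.
All ingroup taxa share the derived state '+' for pollen tricolpate; it defines the ingroup but does not resolve relationships within it.
dorsal spines: derived state '+' in J only — an autapomorphy, so it tells us nothing about relationships among taxa.
wing venation reduced (derived state '+') is unique to J (autapomorphy; uninformative for grouping).
Most parsimonious ingroup topology: ((J,N),D).
The clade {J, N} is supported by dermal ossicles: its derived state '-' occurs in exactly those taxa and in no other taxon (including the outgroup).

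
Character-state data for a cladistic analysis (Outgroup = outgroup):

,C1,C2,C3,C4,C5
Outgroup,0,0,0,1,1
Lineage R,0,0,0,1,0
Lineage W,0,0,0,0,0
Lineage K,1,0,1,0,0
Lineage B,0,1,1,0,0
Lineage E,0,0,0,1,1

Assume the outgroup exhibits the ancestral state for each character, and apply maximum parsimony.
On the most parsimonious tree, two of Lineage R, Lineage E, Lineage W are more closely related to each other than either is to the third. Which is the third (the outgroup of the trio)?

Lineage E

Character polarity is set by the outgroup: the derived state is whichever differs from the outgroup's state, so for C4, C5 the derived state is '0', and for the remaining characters it is '1'.
C1: derived state '1' in Lineage K only — an autapomorphy, so it tells us nothing about relationships among taxa.
C2 (derived state '1') is unique to Lineage B (autapomorphy; uninformative for grouping).
C3 (derived state '1') is shared by Lineage B and Lineage K — a synapomorphy uniting that clade.
C4 (derived state '0') is shared by Lineage B, Lineage K, and Lineage W — a synapomorphy uniting that clade.
C5 (derived state '0') is shared by Lineage B, Lineage K, Lineage R, and Lineage W — a synapomorphy uniting that clade.
Most parsimonious ingroup topology: ((Lineage R,(Lineage W,(Lineage K,Lineage B))),Lineage E).
Lineage W and Lineage R share a more recent common ancestor with each other than either does with Lineage E, so Lineage E is the least closely related of the three.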